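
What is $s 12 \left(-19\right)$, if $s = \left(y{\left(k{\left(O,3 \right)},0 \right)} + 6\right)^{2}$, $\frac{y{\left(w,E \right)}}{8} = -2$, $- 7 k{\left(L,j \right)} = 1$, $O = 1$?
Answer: $-22800$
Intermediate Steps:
$k{\left(L,j \right)} = - \frac{1}{7}$ ($k{\left(L,j \right)} = \left(- \frac{1}{7}\right) 1 = - \frac{1}{7}$)
$y{\left(w,E \right)} = -16$ ($y{\left(w,E \right)} = 8 \left(-2\right) = -16$)
$s = 100$ ($s = \left(-16 + 6\right)^{2} = \left(-10\right)^{2} = 100$)
$s 12 \left(-19\right) = 100 \cdot 12 \left(-19\right) = 1200 \left(-19\right) = -22800$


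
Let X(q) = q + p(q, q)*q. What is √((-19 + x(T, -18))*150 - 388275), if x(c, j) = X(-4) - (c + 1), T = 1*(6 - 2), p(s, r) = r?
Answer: 5*I*√15603 ≈ 624.56*I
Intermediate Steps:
X(q) = q + q² (X(q) = q + q*q = q + q²)
T = 4 (T = 1*4 = 4)
x(c, j) = 11 - c (x(c, j) = -4*(1 - 4) - (c + 1) = -4*(-3) - (1 + c) = 12 + (-1 - c) = 11 - c)
√((-19 + x(T, -18))*150 - 388275) = √((-19 + (11 - 1*4))*150 - 388275) = √((-19 + (11 - 4))*150 - 388275) = √((-19 + 7)*150 - 388275) = √(-12*150 - 388275) = √(-1800 - 388275) = √(-390075) = 5*I*√15603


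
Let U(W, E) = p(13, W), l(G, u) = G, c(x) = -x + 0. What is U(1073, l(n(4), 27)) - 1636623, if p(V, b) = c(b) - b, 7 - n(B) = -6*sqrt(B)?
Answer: -1638769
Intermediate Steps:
n(B) = 7 + 6*sqrt(B) (n(B) = 7 - (-6)*sqrt(B) = 7 + 6*sqrt(B))
c(x) = -x
p(V, b) = -2*b (p(V, b) = -b - b = -2*b)
U(W, E) = -2*W
U(1073, l(n(4), 27)) - 1636623 = -2*1073 - 1636623 = -2146 - 1636623 = -1638769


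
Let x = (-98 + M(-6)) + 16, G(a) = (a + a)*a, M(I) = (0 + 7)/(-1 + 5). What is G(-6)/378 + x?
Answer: -6725/84 ≈ -80.060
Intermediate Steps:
M(I) = 7/4
G(a) = 2*a**2 (G(a) = (2*a)*a = 2*a**2)
x = -321/4 (x = (-98 + 7/4) + 16 = -385/4 + 16 = -321/4 ≈ -80.250)
G(-6)/378 + x = (2*(-6)**2)/378 - 321/4 = (2*36)*(1/378) - 321/4 = 72*(1/378) - 321/4 = 4/21 - 321/4 = -6725/84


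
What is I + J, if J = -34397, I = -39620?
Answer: -74017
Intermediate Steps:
I + J = -39620 - 34397 = -74017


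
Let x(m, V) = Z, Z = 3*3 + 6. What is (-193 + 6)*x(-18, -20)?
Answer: -2805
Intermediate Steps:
Z = 15 (Z = 9 + 6 = 15)
x(m, V) = 15
(-193 + 6)*x(-18, -20) = (-193 + 6)*15 = -187*15 = -2805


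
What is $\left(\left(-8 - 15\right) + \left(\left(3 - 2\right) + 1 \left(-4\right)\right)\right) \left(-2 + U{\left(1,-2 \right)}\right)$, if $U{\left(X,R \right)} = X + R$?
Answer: $78$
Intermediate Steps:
$U{\left(X,R \right)} = R + X$
$\left(\left(-8 - 15\right) + \left(\left(3 - 2\right) + 1 \left(-4\right)\right)\right) \left(-2 + U{\left(1,-2 \right)}\right) = \left(\left(-8 - 15\right) + \left(\left(3 - 2\right) + 1 \left(-4\right)\right)\right) \left(-2 + \left(-2 + 1\right)\right) = \left(-23 + \left(1 - 4\right)\right) \left(-2 - 1\right) = \left(-23 - 3\right) \left(-3\right) = \left(-26\right) \left(-3\right) = 78$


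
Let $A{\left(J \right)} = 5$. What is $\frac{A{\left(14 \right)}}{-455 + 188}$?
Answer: $- \frac{5}{267} \approx -0.018727$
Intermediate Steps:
$\frac{A{\left(14 \right)}}{-455 + 188} = \frac{5}{-455 + 188} = \frac{5}{-267} = 5 \left(- \frac{1}{267}\right) = - \frac{5}{267}$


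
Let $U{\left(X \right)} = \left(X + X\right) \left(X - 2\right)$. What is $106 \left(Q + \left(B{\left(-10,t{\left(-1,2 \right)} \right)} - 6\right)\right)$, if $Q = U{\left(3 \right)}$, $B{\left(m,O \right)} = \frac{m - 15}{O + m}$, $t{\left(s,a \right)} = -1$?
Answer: $\frac{2650}{11} \approx 240.91$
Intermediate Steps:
$B{\left(m,O \right)} = \frac{-15 + m}{O + m}$
$U{\left(X \right)} = 2 X \left(-2 + X\right)$
$Q = 6$ ($Q = 2 \cdot 3 \left(-2 + 3\right) = 2 \cdot 3 \cdot 1 = 6$)
$106 \left(Q + \left(B{\left(-10,t{\left(-1,2 \right)} \right)} - 6\right)\right) = 106 \left(6 - \left(6 - \frac{-15 - 10}{-1 - 10}\right)\right) = 106 \left(6 - \left(6 - \frac{1}{-11} \left(-25\right)\right)\right) = 106 \left(6 - \frac{41}{11}\right) = 106 \cdot \frac{25}{11} = \frac{2650}{11}$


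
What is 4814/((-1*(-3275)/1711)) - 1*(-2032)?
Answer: 14891554/3275 ≈ 4547.0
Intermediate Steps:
4814/((-1*(-3275)/1711)) - 1*(-2032) = 4814/((3275*(1/1711))) + 2032 = 4814/(3275/1711) + 2032 = 4814*(1711/3275) + 2032 = 8236754/3275 + 2032 = 14891554/3275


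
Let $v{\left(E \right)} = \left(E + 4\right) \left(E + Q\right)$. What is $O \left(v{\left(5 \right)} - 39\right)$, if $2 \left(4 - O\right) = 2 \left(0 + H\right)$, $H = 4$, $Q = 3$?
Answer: $0$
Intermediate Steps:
$v{\left(E \right)} = \left(3 + E\right) \left(4 + E\right)$ ($v{\left(E \right)} = \left(E + 4\right) \left(E + 3\right) = \left(4 + E\right) \left(3 + E\right) = \left(3 + E\right) \left(4 + E\right)$)
$O = 0$ ($O = 4 - \frac{2 \left(0 + 4\right)}{2} = 4 - \frac{2 \cdot 4}{2} = 4 - 4 = 0$)
$O \left(v{\left(5 \right)} - 39\right) = 0 \left(\left(12 + 5^{2} + 7 \cdot 5\right) - 39\right) = 0 \left(\left(12 + 25 + 35\right) - 39\right) = 0 \left(72 - 39\right) = 0 \cdot 33 = 0$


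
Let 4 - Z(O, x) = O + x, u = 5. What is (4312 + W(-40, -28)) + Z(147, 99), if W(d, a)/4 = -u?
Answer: 4050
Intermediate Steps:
Z(O, x) = 4 - O - x (Z(O, x) = 4 - (O + x) = 4 + (-O - x) = 4 - O - x)
W(d, a) = -20 (W(d, a) = 4*(-1*5) = 4*(-5) = -20)
(4312 + W(-40, -28)) + Z(147, 99) = (4312 - 20) + (4 - 1*147 - 1*99) = 4292 + (4 - 147 - 99) = 4292 - 242 = 4050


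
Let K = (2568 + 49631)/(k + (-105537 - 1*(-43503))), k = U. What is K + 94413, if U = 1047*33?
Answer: 2594700280/27483 ≈ 94411.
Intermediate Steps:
U = 34551
k = 34551
K = -52199/27483 (K = (2568 + 49631)/(34551 + (-105537 - 1*(-43503))) = 52199/(34551 + (-105537 + 43503)) = 52199/(34551 - 62034) = 52199/(-27483) = 52199*(-1/27483) = -52199/27483 ≈ -1.8993)
K + 94413 = -52199/27483 + 94413 = 2594700280/27483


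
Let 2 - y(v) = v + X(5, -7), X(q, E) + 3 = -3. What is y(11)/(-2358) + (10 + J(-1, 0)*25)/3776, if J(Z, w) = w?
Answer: 2909/741984 ≈ 0.0039206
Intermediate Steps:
X(q, E) = -6 (X(q, E) = -3 - 3 = -6)
y(v) = 8 - v (y(v) = 2 - (v - 6) = 2 - (-6 + v) = 2 + (6 - v) = 8 - v)
y(11)/(-2358) + (10 + J(-1, 0)*25)/3776 = (8 - 1*11)/(-2358) + (10 + 0*25)/3776 = (8 - 11)*(-1/2358) + (10 + 0)*(1/3776) = -3*(-1/2358) + 10*(1/3776) = 1/786 + 5/1888 = 2909/741984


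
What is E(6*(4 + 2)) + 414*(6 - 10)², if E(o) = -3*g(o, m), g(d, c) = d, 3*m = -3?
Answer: 6516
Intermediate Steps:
m = -1 (m = (⅓)*(-3) = -1)
E(o) = -3*o
E(6*(4 + 2)) + 414*(6 - 10)² = -18*(4 + 2) + 414*(6 - 10)² = -18*6 + 414*(-4)² = -3*36 + 414*16 = -108 + 6624 = 6516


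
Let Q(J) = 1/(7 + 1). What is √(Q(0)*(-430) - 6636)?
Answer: I*√26759/2 ≈ 81.791*I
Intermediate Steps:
Q(J) = ⅛ (Q(J) = 1/8 = ⅛)
√(Q(0)*(-430) - 6636) = √((⅛)*(-430) - 6636) = √(-215/4 - 6636) = √(-26759/4) = I*√26759/2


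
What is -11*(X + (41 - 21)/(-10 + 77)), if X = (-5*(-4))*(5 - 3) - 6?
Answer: -25278/67 ≈ -377.28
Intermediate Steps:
X = 34 (X = 20*2 - 6 = 40 - 6 = 34)
-11*(X + (41 - 21)/(-10 + 77)) = -11*(34 + (41 - 21)/(-10 + 77)) = -11*(34 + 20/67) = -11*2298/67 = -25278/67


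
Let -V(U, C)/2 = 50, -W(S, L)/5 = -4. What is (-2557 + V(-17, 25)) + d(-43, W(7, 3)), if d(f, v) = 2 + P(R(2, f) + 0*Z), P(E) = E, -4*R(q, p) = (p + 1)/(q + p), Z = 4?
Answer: -217731/82 ≈ -2655.3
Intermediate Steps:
W(S, L) = 20 (W(S, L) = -5*(-4) = 20)
V(U, C) = -100 (V(U, C) = -2*50 = -100)
R(q, p) = -(1 + p)/(4*(p + q)) (R(q, p) = -(p + 1)/(4*(q + p)) = -(1 + p)/(4*(p + q)))
d(f, v) = 2 + (-1 - f)/(4*(2 + f)) (d(f, v) = 2 + ((-1 - f)/(4*(f + 2)) + 0*4) = 2 + ((-1 - f)/(4*(2 + f)) + 0) = 2 + (-1 - f)/(4*(2 + f)))
(-2557 + V(-17, 25)) + d(-43, W(7, 3)) = (-2557 - 100) + (15 + 7*(-43))/(4*(2 - 43)) = -2657 + (¼)*(15 - 301)/(-41) = -2657 + (¼)*(-1/41)*(-286) = -2657 + 143/82 = -217731/82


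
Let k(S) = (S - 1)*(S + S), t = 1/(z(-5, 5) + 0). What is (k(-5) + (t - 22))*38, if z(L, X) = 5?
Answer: 7258/5 ≈ 1451.6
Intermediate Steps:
t = ⅕ (t = 1/(5 + 0) = 1/5 = ⅕ ≈ 0.20000)
k(S) = 2*S*(-1 + S) (k(S) = (-1 + S)*(2*S) = 2*S*(-1 + S))
(k(-5) + (t - 22))*38 = (2*(-5)*(-1 - 5) + (⅕ - 22))*38 = (2*(-5)*(-6) - 109/5)*38 = (60 - 109/5)*38 = (191/5)*38 = 7258/5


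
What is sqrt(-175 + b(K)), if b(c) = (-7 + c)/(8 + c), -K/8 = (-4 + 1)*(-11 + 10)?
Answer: I*sqrt(2769)/4 ≈ 13.155*I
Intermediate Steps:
K = -24 (K = -8*(-4 + 1)*(-11 + 10) = -(-24)*(-1) = -8*3 = -24)
b(c) = (-7 + c)/(8 + c)
sqrt(-175 + b(K)) = sqrt(-175 + (-7 - 24)/(8 - 24)) = sqrt(-175 - 31/(-16)) = sqrt(-175 - 1/16*(-31)) = sqrt(-175 + 31/16) = sqrt(-2769/16) = I*sqrt(2769)/4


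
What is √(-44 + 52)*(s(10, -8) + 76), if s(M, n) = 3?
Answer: 158*√2 ≈ 223.45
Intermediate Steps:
√(-44 + 52)*(s(10, -8) + 76) = √(-44 + 52)*(3 + 76) = √8*79 = (2*√2)*79 = 158*√2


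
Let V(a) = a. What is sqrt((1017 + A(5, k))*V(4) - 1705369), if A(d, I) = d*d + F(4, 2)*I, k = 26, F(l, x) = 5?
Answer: I*sqrt(1700681) ≈ 1304.1*I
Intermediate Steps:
A(d, I) = d**2 + 5*I (A(d, I) = d*d + 5*I = d**2 + 5*I)
sqrt((1017 + A(5, k))*V(4) - 1705369) = sqrt((1017 + (5**2 + 5*26))*4 - 1705369) = sqrt((1017 + (25 + 130))*4 - 1705369) = sqrt((1017 + 155)*4 - 1705369) = sqrt(1172*4 - 1705369) = sqrt(4688 - 1705369) = sqrt(-1700681) = I*sqrt(1700681)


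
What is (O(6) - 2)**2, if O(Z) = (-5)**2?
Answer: 529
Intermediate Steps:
O(Z) = 25
(O(6) - 2)**2 = (25 - 2)**2 = 23**2 = 529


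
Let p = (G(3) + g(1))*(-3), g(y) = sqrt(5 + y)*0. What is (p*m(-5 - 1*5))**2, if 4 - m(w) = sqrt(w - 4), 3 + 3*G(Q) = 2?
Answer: (4 - I*sqrt(14))**2 ≈ 2.0 - 29.933*I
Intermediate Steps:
g(y) = 0
G(Q) = -1/3 (G(Q) = -1 + (1/3)*2 = -1 + 2/3 = -1/3)
m(w) = 4 - sqrt(-4 + w) (m(w) = 4 - sqrt(w - 4) = 4 - sqrt(-4 + w))
p = 1 (p = (-1/3 + 0)*(-3) = -1/3*(-3) = 1)
(p*m(-5 - 1*5))**2 = (1*(4 - sqrt(-4 + (-5 - 1*5))))**2 = (1*(4 - sqrt(-4 + (-5 - 5))))**2 = (1*(4 - sqrt(-4 - 10)))**2 = (1*(4 - sqrt(-14)))**2 = (1*(4 - I*sqrt(14)))**2 = (4 - I*sqrt(14))**2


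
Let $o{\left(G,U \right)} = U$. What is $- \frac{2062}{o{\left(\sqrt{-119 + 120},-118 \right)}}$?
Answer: $\frac{1031}{59} \approx 17.475$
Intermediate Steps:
$- \frac{2062}{o{\left(\sqrt{-119 + 120},-118 \right)}} = - \frac{2062}{-118} = \left(-2062\right) \left(- \frac{1}{118}\right) = \frac{1031}{59}$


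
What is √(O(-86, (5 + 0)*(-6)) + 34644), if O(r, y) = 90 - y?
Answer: 2*√8691 ≈ 186.45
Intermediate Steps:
√(O(-86, (5 + 0)*(-6)) + 34644) = √((90 - (5 + 0)*(-6)) + 34644) = √((90 - 5*(-6)) + 34644) = √((90 - 1*(-30)) + 34644) = √((90 + 30) + 34644) = √(120 + 34644) = √34764 = 2*√8691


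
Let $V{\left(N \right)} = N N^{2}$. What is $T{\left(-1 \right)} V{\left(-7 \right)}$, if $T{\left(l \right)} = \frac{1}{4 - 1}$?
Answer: $- \frac{343}{3} \approx -114.33$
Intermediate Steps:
$V{\left(N \right)} = N^{3}$
$T{\left(l \right)} = \frac{1}{3}$
$T{\left(-1 \right)} V{\left(-7 \right)} = \frac{\left(-7\right)^{3}}{3} = \frac{1}{3} \left(-343\right) = - \frac{343}{3}$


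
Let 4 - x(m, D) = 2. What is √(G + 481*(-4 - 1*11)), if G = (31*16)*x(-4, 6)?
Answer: 7*I*√127 ≈ 78.886*I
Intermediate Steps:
x(m, D) = 2 (x(m, D) = 4 - 1*2 = 4 - 2 = 2)
G = 992 (G = (31*16)*2 = 496*2 = 992)
√(G + 481*(-4 - 1*11)) = √(992 + 481*(-4 - 1*11)) = √(992 + 481*(-4 - 11)) = √(992 + 481*(-15)) = √(992 - 7215) = √(-6223) = 7*I*√127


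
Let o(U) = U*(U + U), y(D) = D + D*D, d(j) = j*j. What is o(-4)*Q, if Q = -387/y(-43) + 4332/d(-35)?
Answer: 130224/1225 ≈ 106.31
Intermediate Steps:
d(j) = j**2
y(D) = D + D**2
o(U) = 2*U**2 (o(U) = U*(2*U) = 2*U**2)
Q = 8139/2450 (Q = -387*(-1/(43*(1 - 43))) + 4332/((-35)**2) = -387/((-43*(-42))) + 4332/1225 = -387/1806 + 4332*(1/1225) = -387*1/1806 + 4332/1225 = -3/14 + 4332/1225 = 8139/2450 ≈ 3.3220)
o(-4)*Q = (2*(-4)**2)*(8139/2450) = (2*16)*(8139/2450) = 32*(8139/2450) = 130224/1225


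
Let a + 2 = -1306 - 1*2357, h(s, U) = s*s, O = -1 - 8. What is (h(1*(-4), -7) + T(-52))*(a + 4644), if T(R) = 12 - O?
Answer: 36223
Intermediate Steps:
O = -9
h(s, U) = s²
a = -3665 (a = -2 + (-1306 - 1*2357) = -2 + (-1306 - 2357) = -2 - 3663 = -3665)
T(R) = 21 (T(R) = 12 - 1*(-9) = 12 + 9 = 21)
(h(1*(-4), -7) + T(-52))*(a + 4644) = ((1*(-4))² + 21)*(-3665 + 4644) = ((-4)² + 21)*979 = (16 + 21)*979 = 37*979 = 36223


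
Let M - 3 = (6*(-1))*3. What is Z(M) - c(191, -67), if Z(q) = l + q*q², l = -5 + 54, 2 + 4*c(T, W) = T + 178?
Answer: -13671/4 ≈ -3417.8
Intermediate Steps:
c(T, W) = 44 + T/4 (c(T, W) = -½ + (T + 178)/4 = -½ + (178 + T)/4 = -½ + (89/2 + T/4) = 44 + T/4)
l = 49
M = -15 (M = 3 + (6*(-1))*3 = 3 - 6*3 = 3 - 18 = -15)
Z(q) = 49 + q³ (Z(q) = 49 + q*q² = 49 + q³)
Z(M) - c(191, -67) = (49 + (-15)³) - (44 + (¼)*191) = (49 - 3375) - (44 + 191/4) = -3326 - 1*367/4 = -3326 - 367/4 = -13671/4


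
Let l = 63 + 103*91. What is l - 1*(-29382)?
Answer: 38818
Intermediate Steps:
l = 9436 (l = 63 + 9373 = 9436)
l - 1*(-29382) = 9436 - 1*(-29382) = 9436 + 29382 = 38818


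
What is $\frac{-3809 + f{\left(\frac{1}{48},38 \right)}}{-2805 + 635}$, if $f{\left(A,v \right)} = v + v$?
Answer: $\frac{3733}{2170} \approx 1.7203$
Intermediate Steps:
$f{\left(A,v \right)} = 2 v$
$\frac{-3809 + f{\left(\frac{1}{48},38 \right)}}{-2805 + 635} = \frac{-3809 + 2 \cdot 38}{-2805 + 635} = \frac{-3809 + 76}{-2170} = \left(-3733\right) \left(- \frac{1}{2170}\right) = \frac{3733}{2170}$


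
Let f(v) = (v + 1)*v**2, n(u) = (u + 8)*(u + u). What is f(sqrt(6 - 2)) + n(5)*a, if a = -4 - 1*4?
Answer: -1028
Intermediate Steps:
n(u) = 2*u*(8 + u) (n(u) = (8 + u)*(2*u) = 2*u*(8 + u))
a = -8 (a = -4 - 4 = -8)
f(v) = v**2*(1 + v) (f(v) = (1 + v)*v**2 = v**2*(1 + v))
f(sqrt(6 - 2)) + n(5)*a = (sqrt(6 - 2))**2*(1 + sqrt(6 - 2)) + (2*5*(8 + 5))*(-8) = (sqrt(4))**2*(1 + sqrt(4)) + (2*5*13)*(-8) = 2**2*(1 + 2) + 130*(-8) = 4*3 - 1040 = 12 - 1040 = -1028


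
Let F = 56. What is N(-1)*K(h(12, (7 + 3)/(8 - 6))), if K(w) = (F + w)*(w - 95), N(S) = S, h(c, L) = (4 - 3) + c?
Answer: 5658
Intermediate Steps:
h(c, L) = 1 + c
K(w) = (-95 + w)*(56 + w) (K(w) = (56 + w)*(w - 95) = (56 + w)*(-95 + w) = (-95 + w)*(56 + w))
N(-1)*K(h(12, (7 + 3)/(8 - 6))) = -(-5320 + (1 + 12)² - 39*(1 + 12)) = -(-5320 + 13² - 39*13) = -(-5320 + 169 - 507) = -1*(-5658) = 5658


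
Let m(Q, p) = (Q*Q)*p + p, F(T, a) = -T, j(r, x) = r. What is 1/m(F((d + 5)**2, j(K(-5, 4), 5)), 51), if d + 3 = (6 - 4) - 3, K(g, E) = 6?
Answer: 1/102 ≈ 0.0098039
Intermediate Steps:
d = -4 (d = -3 + ((6 - 4) - 3) = -3 + (2 - 3) = -3 - 1 = -4)
m(Q, p) = p + p*Q**2 (m(Q, p) = Q**2*p + p = p*Q**2 + p = p + p*Q**2)
1/m(F((d + 5)**2, j(K(-5, 4), 5)), 51) = 1/(51*(1 + (-(-4 + 5)**2)**2)) = 1/(51*(1 + (-1*1**2)**2)) = 1/(51*(1 + (-1*1)**2)) = 1/(51*(1 + (-1)**2)) = 1/(51*(1 + 1)) = 1/(51*2) = 1/102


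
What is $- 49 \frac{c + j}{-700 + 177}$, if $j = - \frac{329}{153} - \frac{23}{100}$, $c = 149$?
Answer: $\frac{109920769}{8001900} \approx 13.737$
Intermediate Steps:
$j = - \frac{36419}{15300}$ ($j = \left(-329\right) \frac{1}{153} - \frac{23}{100} = - \frac{329}{153} - \frac{23}{100} = - \frac{36419}{15300} \approx -2.3803$)
$- 49 \frac{c + j}{-700 + 177} = - 49 \frac{149 - \frac{36419}{15300}}{-700 + 177} = - 49 \frac{2243281}{15300 \left(-523\right)} = - 49 \cdot \frac{2243281}{15300} \left(- \frac{1}{523}\right) = \left(-49\right) \left(- \frac{2243281}{8001900}\right) = \frac{109920769}{8001900}$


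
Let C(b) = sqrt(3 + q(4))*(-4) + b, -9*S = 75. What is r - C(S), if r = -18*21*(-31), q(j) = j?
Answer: 35179/3 + 4*sqrt(7) ≈ 11737.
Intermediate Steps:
S = -25/3 (S = -1/9*75 = -25/3 ≈ -8.3333)
r = 11718 (r = -378*(-31) = 11718)
C(b) = b - 4*sqrt(7) (C(b) = sqrt(3 + 4)*(-4) + b = sqrt(7)*(-4) + b = -4*sqrt(7) + b = b - 4*sqrt(7))
r - C(S) = 11718 - (-25/3 - 4*sqrt(7)) = 11718 + (25/3 + 4*sqrt(7)) = 35179/3 + 4*sqrt(7)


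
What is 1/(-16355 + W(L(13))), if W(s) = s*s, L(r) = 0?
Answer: -1/16355 ≈ -6.1143e-5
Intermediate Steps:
W(s) = s**2
1/(-16355 + W(L(13))) = 1/(-16355 + 0**2) = 1/(-16355 + 0) = 1/(-16355) = -1/16355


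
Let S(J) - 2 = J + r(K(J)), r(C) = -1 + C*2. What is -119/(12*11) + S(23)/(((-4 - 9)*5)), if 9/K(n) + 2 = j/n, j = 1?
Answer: -48443/42900 ≈ -1.1292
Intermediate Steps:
K(n) = 9/(-2 + 1/n)
r(C) = -1 + 2*C
S(J) = 1 + J - 18*J/(-1 + 2*J) (S(J) = 2 + (J + (-1 + 2*(-9*J/(-1 + 2*J)))) = 2 + (J + (-1 - 18*J/(-1 + 2*J))) = 2 + (-1 + J - 18*J/(-1 + 2*J)) = 1 + J - 18*J/(-1 + 2*J))
-119/(12*11) + S(23)/(((-4 - 9)*5)) = -119/(12*11) + ((-1 - 17*23 + 2*23²)/(-1 + 2*23))/(((-4 - 9)*5)) = -119/132 + ((-1 - 391 + 2*529)/(-1 + 46))/((-13*5)) = -119*1/132 + ((-1 - 391 + 1058)/45)/(-65) = -119/132 + ((1/45)*666)*(-1/65) = -119/132 + (74/5)*(-1/65) = -119/132 - 74/325 = -48443/42900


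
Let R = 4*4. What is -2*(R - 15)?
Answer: -2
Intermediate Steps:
R = 16
-2*(R - 15) = -2*(16 - 15) = -2*1 = -2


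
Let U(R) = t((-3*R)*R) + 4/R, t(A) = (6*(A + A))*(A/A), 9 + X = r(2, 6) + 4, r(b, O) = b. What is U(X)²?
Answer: 952576/9 ≈ 1.0584e+5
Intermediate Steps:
X = -3 (X = -9 + (2 + 4) = -9 + 6 = -3)
t(A) = 12*A (t(A) = (6*(2*A))*1 = (12*A)*1 = 12*A)
U(R) = -36*R² + 4/R (U(R) = 12*((-3*R)*R) + 4/R = 12*(-3*R²) + 4/R = -36*R² + 4/R)
U(X)² = (4*(1 - 9*(-3)³)/(-3))² = (4*(-⅓)*(1 - 9*(-27)))² = (4*(-⅓)*(1 + 243))² = (4*(-⅓)*244)² = (-976/3)² = 952576/9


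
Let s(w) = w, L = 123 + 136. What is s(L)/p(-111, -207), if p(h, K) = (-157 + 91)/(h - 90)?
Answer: 17353/22 ≈ 788.77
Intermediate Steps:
L = 259
p(h, K) = -66/(-90 + h)
s(L)/p(-111, -207) = 259/((-66/(-90 - 111))) = 259/((-66/(-201))) = 259/((-66*(-1/201))) = 259/(22/67) = 259*(67/22) = 17353/22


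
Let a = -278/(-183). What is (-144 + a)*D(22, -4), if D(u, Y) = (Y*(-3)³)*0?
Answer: 0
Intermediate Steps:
D(u, Y) = 0 (D(u, Y) = (Y*(-27))*0 = -27*Y*0 = 0)
a = 278/183 (a = -278*(-1/183) = 278/183 ≈ 1.5191)
(-144 + a)*D(22, -4) = (-144 + 278/183)*0 = -26074/183*0 = 0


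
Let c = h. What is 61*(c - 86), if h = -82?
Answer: -10248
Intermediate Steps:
c = -82
61*(c - 86) = 61*(-82 - 86) = 61*(-168) = -10248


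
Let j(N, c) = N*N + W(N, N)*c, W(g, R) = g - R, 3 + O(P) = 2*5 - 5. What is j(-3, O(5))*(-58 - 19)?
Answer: -693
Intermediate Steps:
O(P) = 2 (O(P) = -3 + (2*5 - 5) = -3 + (10 - 5) = -3 + 5 = 2)
j(N, c) = N**2 (j(N, c) = N*N + (N - N)*c = N**2 + 0*c = N**2 + 0 = N**2)
j(-3, O(5))*(-58 - 19) = (-3)**2*(-58 - 19) = 9*(-77) = -693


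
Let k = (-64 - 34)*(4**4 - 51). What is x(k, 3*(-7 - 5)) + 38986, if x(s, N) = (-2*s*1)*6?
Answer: 280066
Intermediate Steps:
k = -20090 (k = -98*(256 - 51) = -98*205 = -20090)
x(s, N) = -12*s (x(s, N) = -2*s*6 = -12*s)
x(k, 3*(-7 - 5)) + 38986 = -12*(-20090) + 38986 = 241080 + 38986 = 280066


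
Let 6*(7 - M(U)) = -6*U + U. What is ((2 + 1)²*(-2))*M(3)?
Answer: -171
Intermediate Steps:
M(U) = 7 + 5*U/6 (M(U) = 7 - (-6*U + U)/6 = 7 - (-5)*U/6 = 7 + 5*U/6)
((2 + 1)²*(-2))*M(3) = ((2 + 1)²*(-2))*(7 + (⅚)*3) = (3²*(-2))*(7 + 5/2) = (9*(-2))*(19/2) = -18*19/2 = -171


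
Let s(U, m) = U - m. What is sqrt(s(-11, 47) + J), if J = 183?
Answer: 5*sqrt(5) ≈ 11.180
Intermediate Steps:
sqrt(s(-11, 47) + J) = sqrt((-11 - 1*47) + 183) = sqrt((-11 - 47) + 183) = sqrt(-58 + 183) = sqrt(125) = 5*sqrt(5)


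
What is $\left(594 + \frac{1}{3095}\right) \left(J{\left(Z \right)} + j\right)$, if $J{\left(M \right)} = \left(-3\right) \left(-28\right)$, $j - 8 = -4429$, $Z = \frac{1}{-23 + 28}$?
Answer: $- \frac{7973275247}{3095} \approx -2.5762 \cdot 10^{6}$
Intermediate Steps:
$Z = \frac{1}{5} \approx 0.2$
$j = -4421$ ($j = 8 - 4429 = -4421$)
$J{\left(M \right)} = 84$
$\left(594 + \frac{1}{3095}\right) \left(J{\left(Z \right)} + j\right) = \left(594 + \frac{1}{3095}\right) \left(84 - 4421\right) = \left(594 + \frac{1}{3095}\right) \left(-4337\right) = \frac{1838431}{3095} \left(-4337\right) = - \frac{7973275247}{3095}$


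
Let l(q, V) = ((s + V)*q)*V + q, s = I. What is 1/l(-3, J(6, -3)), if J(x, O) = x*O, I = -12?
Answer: -1/1623 ≈ -0.00061614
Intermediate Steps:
J(x, O) = O*x
s = -12
l(q, V) = q + V*q*(-12 + V) (l(q, V) = ((-12 + V)*q)*V + q = (q*(-12 + V))*V + q = V*q*(-12 + V) + q = q + V*q*(-12 + V))
1/l(-3, J(6, -3)) = 1/(-3*(1 + (-3*6)**2 - (-36)*6)) = 1/(-3*(1 + (-18)**2 - 12*(-18))) = 1/(-3*(1 + 324 + 216)) = 1/(-3*541) = 1/(-1623) = -1/1623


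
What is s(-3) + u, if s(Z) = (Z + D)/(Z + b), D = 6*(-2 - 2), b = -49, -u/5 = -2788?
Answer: 724907/52 ≈ 13941.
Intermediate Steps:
u = 13940 (u = -5*(-2788) = 13940)
D = -24 (D = 6*(-4) = -24)
s(Z) = (-24 + Z)/(-49 + Z) (s(Z) = (Z - 24)/(Z - 49) = (-24 + Z)/(-49 + Z))
s(-3) + u = (-24 - 3)/(-49 - 3) + 13940 = -27/(-52) + 13940 = -1/52*(-27) + 13940 = 27/52 + 13940 = 724907/52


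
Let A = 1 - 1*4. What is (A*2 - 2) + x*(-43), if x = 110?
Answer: -4738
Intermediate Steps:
A = -3 (A = 1 - 4 = -3)
(A*2 - 2) + x*(-43) = (-3*2 - 2) + 110*(-43) = (-6 - 2) - 4730 = -8 - 4730 = -4738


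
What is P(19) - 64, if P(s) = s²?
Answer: 297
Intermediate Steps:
P(19) - 64 = 19² - 64 = 361 - 64 = 297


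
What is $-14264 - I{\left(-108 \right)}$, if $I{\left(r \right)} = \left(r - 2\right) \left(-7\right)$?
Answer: $-15034$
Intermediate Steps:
$I{\left(r \right)} = 14 - 7 r$ ($I{\left(r \right)} = \left(-2 + r\right) \left(-7\right) = 14 - 7 r$)
$-14264 - I{\left(-108 \right)} = -14264 - \left(14 - -756\right) = -14264 - \left(14 + 756\right) = -14264 - 770 = -15034$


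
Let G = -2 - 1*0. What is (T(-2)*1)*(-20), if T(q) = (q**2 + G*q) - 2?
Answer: -120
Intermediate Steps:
G = -2 (G = -2 + 0 = -2)
T(q) = -2 + q**2 - 2*q (T(q) = (q**2 - 2*q) - 2 = -2 + q**2 - 2*q)
(T(-2)*1)*(-20) = ((-2 + (-2)**2 - 2*(-2))*1)*(-20) = ((-2 + 4 + 4)*1)*(-20) = (6*1)*(-20) = 6*(-20) = -120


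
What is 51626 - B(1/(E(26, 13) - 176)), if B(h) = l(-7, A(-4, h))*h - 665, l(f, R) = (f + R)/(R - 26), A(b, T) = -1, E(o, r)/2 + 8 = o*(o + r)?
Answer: 648042361/12393 ≈ 52291.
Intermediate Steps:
E(o, r) = -16 + 2*o*(o + r) (E(o, r) = -16 + 2*(o*(o + r)) = -16 + 2*o*(o + r))
l(f, R) = (R + f)/(-26 + R)
B(h) = -665 + 8*h/27 (B(h) = ((-1 - 7)/(-26 - 1))*h - 665 = (-8/(-27))*h - 665 = (-1/27*(-8))*h - 665 = 8*h/27 - 665 = -665 + 8*h/27)
51626 - B(1/(E(26, 13) - 176)) = 51626 - (-665 + 8/(27*((-16 + 2*26² + 2*26*13) - 176))) = 51626 - (-665 + 8/(27*((-16 + 2*676 + 676) - 176))) = 51626 - (-665 + 8/(27*((-16 + 1352 + 676) - 176))) = 51626 - (-665 + 8/(27*(2012 - 176))) = 51626 - (-665 + (8/27)/1836) = 51626 - (-665 + (8/27)*(1/1836)) = 51626 - (-665 + 2/12393) = 51626 - 1*(-8241343/12393) = 51626 + 8241343/12393 = 648042361/12393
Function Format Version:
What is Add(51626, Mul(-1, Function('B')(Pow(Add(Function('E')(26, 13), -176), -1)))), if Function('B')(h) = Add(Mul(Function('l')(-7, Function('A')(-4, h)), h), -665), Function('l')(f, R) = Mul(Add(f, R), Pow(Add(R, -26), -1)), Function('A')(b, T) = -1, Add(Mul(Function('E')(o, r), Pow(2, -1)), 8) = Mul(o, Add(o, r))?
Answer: Rational(648042361, 12393) ≈ 52291.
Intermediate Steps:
Function('E')(o, r) = Add(-16, Mul(2, o, Add(o, r))) (Function('E')(o, r) = Add(-16, Mul(2, Mul(o, Add(o, r)))) = Add(-16, Mul(2, o, Add(o, r))))
Function('l')(f, R) = Mul(Pow(Add(-26, R), -1), Add(R, f)) (Function('l')(f, R) = Mul(Add(R, f), Pow(Add(-26, R), -1)) = Mul(Pow(Add(-26, R), -1), Add(R, f)))
Function('B')(h) = Add(-665, Mul(Rational(8, 27), h)) (Function('B')(h) = Add(Mul(Mul(Pow(Add(-26, -1), -1), Add(-1, -7)), h), -665) = Add(Mul(Mul(Pow(-27, -1), -8), h), -665) = Add(Mul(Mul(Rational(-1, 27), -8), h), -665) = Add(Mul(Rational(8, 27), h), -665) = Add(-665, Mul(Rational(8, 27), h)))
Add(51626, Mul(-1, Function('B')(Pow(Add(Function('E')(26, 13), -176), -1)))) = Add(51626, Mul(-1, Add(-665, Mul(Rational(8, 27), Pow(Add(Add(-16, Mul(2, Pow(26, 2)), Mul(2, 26, 13)), -176), -1))))) = Add(51626, Mul(-1, Add(-665, Mul(Rational(8, 27), Pow(Add(Add(-16, Mul(2, 676), 676), -176), -1))))) = Add(51626, Mul(-1, Add(-665, Mul(Rational(8, 27), Pow(Add(Add(-16, 1352, 676), -176), -1))))) = Add(51626, Mul(-1, Add(-665, Mul(Rational(8, 27), Pow(Add(2012, -176), -1))))) = Add(51626, Mul(-1, Add(-665, Mul(Rational(8, 27), Pow(1836, -1))))) = Add(51626, Mul(-1, Add(-665, Mul(Rational(8, 27), Rational(1, 1836))))) = Add(51626, Mul(-1, Add(-665, Rational(2, 12393)))) = Add(51626, Mul(-1, Rational(-8241343, 12393))) = Add(51626, Rational(8241343, 12393)) = Rational(648042361, 12393)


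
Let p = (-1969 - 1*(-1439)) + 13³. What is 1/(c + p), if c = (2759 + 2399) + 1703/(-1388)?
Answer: 1388/9471397 ≈ 0.00014655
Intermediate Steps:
c = 7157601/1388 (c = 5158 + 1703*(-1/1388) = 5158 - 1703/1388 = 7157601/1388 ≈ 5156.8)
p = 1667 (p = (-1969 + 1439) + 2197 = -530 + 2197 = 1667)
1/(c + p) = 1/(7157601/1388 + 1667) = 1/(9471397/1388) = 1388/9471397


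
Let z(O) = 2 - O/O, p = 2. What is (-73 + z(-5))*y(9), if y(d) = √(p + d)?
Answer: -72*√11 ≈ -238.80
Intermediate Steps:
y(d) = √(2 + d)
z(O) = 1 (z(O) = 2 - 1*1 = 2 - 1 = 1)
(-73 + z(-5))*y(9) = (-73 + 1)*√(2 + 9) = -72*√11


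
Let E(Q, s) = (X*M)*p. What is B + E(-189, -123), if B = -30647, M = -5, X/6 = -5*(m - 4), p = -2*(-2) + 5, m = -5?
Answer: -42797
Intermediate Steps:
p = 9 (p = 4 + 5 = 9)
X = 270 (X = 6*(-5*(-5 - 4)) = 6*(-5*(-9)) = 6*45 = 270)
E(Q, s) = -12150 (E(Q, s) = (270*(-5))*9 = -1350*9 = -12150)
B + E(-189, -123) = -30647 - 12150 = -42797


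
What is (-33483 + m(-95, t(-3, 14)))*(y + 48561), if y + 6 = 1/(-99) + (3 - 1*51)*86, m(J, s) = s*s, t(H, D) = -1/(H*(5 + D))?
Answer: -25182715143808/16929 ≈ -1.4875e+9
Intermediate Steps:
t(H, D) = -1/(H*(5 + D))
m(J, s) = s²
y = -409267/99 (y = -6 + (1/(-99) + (3 - 1*51)*86) = -6 + (-1/99 + (3 - 51)*86) = -6 + (-1/99 - 48*86) = -6 + (-1/99 - 4128) = -6 - 408673/99 = -409267/99 ≈ -4134.0)
(-33483 + m(-95, t(-3, 14)))*(y + 48561) = (-33483 + (-1/(-3*(5 + 14)))²)*(-409267/99 + 48561) = (-33483 + (-1*(-⅓)/19)²)*(4398272/99) = (-33483 + (-1*(-⅓)*1/19)²)*(4398272/99) = (-33483 + (1/57)²)*(4398272/99) = (-33483 + 1/3249)*(4398272/99) = -108786266/3249*4398272/99 = -25182715143808/16929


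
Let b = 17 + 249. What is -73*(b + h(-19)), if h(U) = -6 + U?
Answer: -17593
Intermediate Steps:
b = 266
-73*(b + h(-19)) = -73*(266 + (-6 - 19)) = -73*(266 - 25) = -73*241 = -17593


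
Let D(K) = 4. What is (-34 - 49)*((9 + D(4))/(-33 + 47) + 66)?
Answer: -77771/14 ≈ -5555.1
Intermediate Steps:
(-34 - 49)*((9 + D(4))/(-33 + 47) + 66) = (-34 - 49)*((9 + 4)/(-33 + 47) + 66) = -83*(13/14 + 66) = -83*937/14 = -77771/14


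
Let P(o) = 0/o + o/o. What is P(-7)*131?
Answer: 131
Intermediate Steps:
P(o) = 1 (P(o) = 0 + 1 = 1)
P(-7)*131 = 1*131 = 131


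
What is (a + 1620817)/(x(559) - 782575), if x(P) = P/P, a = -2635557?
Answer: 507370/391287 ≈ 1.2967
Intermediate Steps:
x(P) = 1
(a + 1620817)/(x(559) - 782575) = (-2635557 + 1620817)/(1 - 782575) = -1014740/(-782574) = -1014740*(-1/782574) = 507370/391287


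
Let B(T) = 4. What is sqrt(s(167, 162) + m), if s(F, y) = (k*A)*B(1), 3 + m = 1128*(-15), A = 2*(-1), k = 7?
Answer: I*sqrt(16979) ≈ 130.3*I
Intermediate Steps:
A = -2
m = -16923 (m = -3 + 1128*(-15) = -3 - 16920 = -16923)
s(F, y) = -56 (s(F, y) = (7*(-2))*4 = -14*4 = -56)
sqrt(s(167, 162) + m) = sqrt(-56 - 16923) = sqrt(-16979) = I*sqrt(16979)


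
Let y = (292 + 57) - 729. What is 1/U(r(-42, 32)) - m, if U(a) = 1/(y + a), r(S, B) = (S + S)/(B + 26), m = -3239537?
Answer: 93935511/29 ≈ 3.2392e+6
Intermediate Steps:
y = -380 (y = 349 - 729 = -380)
r(S, B) = 2*S/(26 + B) (r(S, B) = (2*S)/(26 + B) = 2*S/(26 + B))
U(a) = 1/(-380 + a)
1/U(r(-42, 32)) - m = 1/(1/(-380 + 2*(-42)/(26 + 32))) - 1*(-3239537) = 1/(1/(-380 + 2*(-42)/58)) + 3239537 = 1/(1/(-380 + 2*(-42)*(1/58))) + 3239537 = 1/(1/(-380 - 42/29)) + 3239537 = 1/(1/(-11062/29)) + 3239537 = 1/(-29/11062) + 3239537 = -11062/29 + 3239537 = 93935511/29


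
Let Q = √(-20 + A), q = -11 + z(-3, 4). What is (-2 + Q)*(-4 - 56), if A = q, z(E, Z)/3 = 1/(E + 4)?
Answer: 120 - 120*I*√7 ≈ 120.0 - 317.49*I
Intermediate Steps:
z(E, Z) = 3/(4 + E) (z(E, Z) = 3/(E + 4) = 3/(4 + E))
q = -8 (q = -11 + 3/(4 - 3) = -11 + 3/1 = -11 + 3*1 = -11 + 3 = -8)
A = -8
Q = 2*I*√7 (Q = √(-20 - 8) = √(-28) = 2*I*√7 ≈ 5.2915*I)
(-2 + Q)*(-4 - 56) = (-2 + 2*I*√7)*(-4 - 56) = (-2 + 2*I*√7)*(-60) = 120 - 120*I*√7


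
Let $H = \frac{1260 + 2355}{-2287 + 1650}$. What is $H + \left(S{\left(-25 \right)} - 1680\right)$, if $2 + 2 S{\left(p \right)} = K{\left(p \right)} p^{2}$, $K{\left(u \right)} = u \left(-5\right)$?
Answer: $\frac{47616801}{1274} \approx 37376.0$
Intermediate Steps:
$K{\left(u \right)} = - 5 u$
$S{\left(p \right)} = -1 - \frac{5 p^{3}}{2}$ ($S{\left(p \right)} = -1 + \frac{- 5 p p^{2}}{2} = -1 + \frac{\left(-5\right) p^{3}}{2} = -1 - \frac{5 p^{3}}{2}$)
$H = - \frac{3615}{637}$ ($H = \frac{3615}{-637} = 3615 \left(- \frac{1}{637}\right) = - \frac{3615}{637} \approx -5.675$)
$H + \left(S{\left(-25 \right)} - 1680\right) = - \frac{3615}{637} - \left(1681 - \frac{78125}{2}\right) = - \frac{3615}{637} - - \frac{74763}{2} = - \frac{3615}{637} + \left(\left(-1 + \frac{78125}{2}\right) - 1680\right) = - \frac{3615}{637} + \left(\frac{78123}{2} - 1680\right) = - \frac{3615}{637} + \frac{74763}{2} = \frac{47616801}{1274}$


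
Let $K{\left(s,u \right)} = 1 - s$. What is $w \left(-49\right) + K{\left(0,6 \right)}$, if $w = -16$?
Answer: $785$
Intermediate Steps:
$w \left(-49\right) + K{\left(0,6 \right)} = \left(-16\right) \left(-49\right) + \left(1 - 0\right) = 784 + \left(1 + 0\right) = 784 + 1 = 785$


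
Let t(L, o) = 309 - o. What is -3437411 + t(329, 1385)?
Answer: -3438487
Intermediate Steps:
-3437411 + t(329, 1385) = -3437411 + (309 - 1*1385) = -3437411 + (309 - 1385) = -3437411 - 1076 = -3438487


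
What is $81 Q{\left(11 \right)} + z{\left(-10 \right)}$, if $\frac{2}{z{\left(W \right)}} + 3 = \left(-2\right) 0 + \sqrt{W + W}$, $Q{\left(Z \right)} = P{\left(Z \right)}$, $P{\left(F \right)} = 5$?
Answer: $\frac{11739}{29} - \frac{4 i \sqrt{5}}{29} \approx 404.79 - 0.30842 i$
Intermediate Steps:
$Q{\left(Z \right)} = 5$
$z{\left(W \right)} = \frac{2}{-3 + \sqrt{2} \sqrt{W}}$ ($z{\left(W \right)} = \frac{2}{-3 + \left(\left(-2\right) 0 + \sqrt{W + W}\right)} = \frac{2}{-3 + \left(0 + \sqrt{2 W}\right)} = \frac{2}{-3 + \left(0 + \sqrt{2} \sqrt{W}\right)} = \frac{2}{-3 + \sqrt{2} \sqrt{W}}$)
$81 Q{\left(11 \right)} + z{\left(-10 \right)} = 81 \cdot 5 + \frac{2}{-3 + \sqrt{2} \sqrt{-10}} = 405 + \frac{2}{-3 + \sqrt{2} i \sqrt{10}} = 405 + \frac{2}{-3 + 2 i \sqrt{5}}$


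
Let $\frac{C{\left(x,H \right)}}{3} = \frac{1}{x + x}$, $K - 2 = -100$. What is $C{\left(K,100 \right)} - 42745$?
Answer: $- \frac{8378023}{196} \approx -42745.0$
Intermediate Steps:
$K = -98$ ($K = 2 - 100 = -98$)
$C{\left(x,H \right)} = \frac{3}{2 x}$ ($C{\left(x,H \right)} = \frac{3}{x + x} = \frac{3}{2 x}$)
$C{\left(K,100 \right)} - 42745 = \frac{3}{2 \left(-98\right)} - 42745 = \frac{3}{2} \left(- \frac{1}{98}\right) - 42745 = - \frac{3}{196} - 42745 = - \frac{8378023}{196}$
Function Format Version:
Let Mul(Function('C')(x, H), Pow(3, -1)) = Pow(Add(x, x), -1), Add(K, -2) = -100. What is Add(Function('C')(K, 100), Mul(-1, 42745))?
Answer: Rational(-8378023, 196) ≈ -42745.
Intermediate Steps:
K = -98 (K = Add(2, -100) = -98)
Function('C')(x, H) = Mul(Rational(3, 2), Pow(x, -1)) (Function('C')(x, H) = Mul(3, Pow(Add(x, x), -1)) = Mul(3, Pow(Mul(2, x), -1)) = Mul(3, Mul(Rational(1, 2), Pow(x, -1))) = Mul(Rational(3, 2), Pow(x, -1)))
Add(Function('C')(K, 100), Mul(-1, 42745)) = Add(Mul(Rational(3, 2), Pow(-98, -1)), Mul(-1, 42745)) = Add(Mul(Rational(3, 2), Rational(-1, 98)), -42745) = Add(Rational(-3, 196), -42745) = Rational(-8378023, 196)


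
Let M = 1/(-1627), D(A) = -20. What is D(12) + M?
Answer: -32541/1627 ≈ -20.001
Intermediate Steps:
M = -1/1627 ≈ -0.00061463
D(12) + M = -20 - 1/1627 = -32541/1627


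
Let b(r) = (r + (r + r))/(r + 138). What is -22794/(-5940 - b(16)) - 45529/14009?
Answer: 627096921/1067962106 ≈ 0.58719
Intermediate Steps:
b(r) = 3*r/(138 + r) (b(r) = (r + 2*r)/(138 + r) = (3*r)/(138 + r) = 3*r/(138 + r))
-22794/(-5940 - b(16)) - 45529/14009 = -22794/(-5940 - 3*16/(138 + 16)) - 45529/14009 = -22794/(-5940 - 3*16/154) - 45529*1/14009 = -22794/(-5940 - 3*16/154) - 45529/14009 = -22794/(-5940 - 1*24/77) - 45529/14009 = -22794/(-5940 - 24/77) - 45529/14009 = -22794/(-457404/77) - 45529/14009 = -22794*(-77/457404) - 45529/14009 = 292523/76234 - 45529/14009 = 627096921/1067962106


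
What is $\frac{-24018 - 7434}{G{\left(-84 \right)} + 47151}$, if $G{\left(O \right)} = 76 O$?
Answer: $- \frac{10484}{13589} \approx -0.77151$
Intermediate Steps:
$\frac{-24018 - 7434}{G{\left(-84 \right)} + 47151} = \frac{-24018 - 7434}{76 \left(-84\right) + 47151} = - \frac{31452}{-6384 + 47151} = - \frac{31452}{40767} = \left(-31452\right) \frac{1}{40767} = - \frac{10484}{13589}$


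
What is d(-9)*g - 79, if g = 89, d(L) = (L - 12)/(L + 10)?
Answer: -1948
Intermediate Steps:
d(L) = (-12 + L)/(10 + L)
d(-9)*g - 79 = ((-12 - 9)/(10 - 9))*89 - 79 = (-21/1)*89 - 79 = (1*(-21))*89 - 79 = -21*89 - 79 = -1869 - 79 = -1948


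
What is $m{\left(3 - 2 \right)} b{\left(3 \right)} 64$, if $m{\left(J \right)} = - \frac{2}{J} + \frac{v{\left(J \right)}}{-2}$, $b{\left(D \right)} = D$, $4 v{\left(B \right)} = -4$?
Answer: $-288$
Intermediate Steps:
$v{\left(B \right)} = -1$ ($v{\left(B \right)} = \frac{1}{4} \left(-4\right) = -1$)
$m{\left(J \right)} = \frac{1}{2} - \frac{2}{J}$ ($m{\left(J \right)} = - \frac{2}{J} - \frac{1}{-2} = - \frac{2}{J} - - \frac{1}{2} = - \frac{2}{J} + \frac{1}{2} = \frac{1}{2} - \frac{2}{J}$)
$m{\left(3 - 2 \right)} b{\left(3 \right)} 64 = \frac{-4 + \left(3 - 2\right)}{2 \left(3 - 2\right)} 3 \cdot 64 = \frac{-4 + 1}{2 \cdot 1} \cdot 3 \cdot 64 = \frac{1}{2} \cdot 1 \left(-3\right) 3 \cdot 64 = \left(- \frac{3}{2}\right) 3 \cdot 64 = \left(- \frac{9}{2}\right) 64 = -288$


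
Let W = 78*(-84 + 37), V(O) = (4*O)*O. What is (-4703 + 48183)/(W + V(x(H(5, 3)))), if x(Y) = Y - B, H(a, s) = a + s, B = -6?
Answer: -21740/1441 ≈ -15.087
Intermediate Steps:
x(Y) = 6 + Y (x(Y) = Y - 1*(-6) = Y + 6 = 6 + Y)
V(O) = 4*O²
W = -3666 (W = 78*(-47) = -3666)
(-4703 + 48183)/(W + V(x(H(5, 3)))) = (-4703 + 48183)/(-3666 + 4*(6 + (5 + 3))²) = 43480/(-3666 + 4*(6 + 8)²) = 43480/(-3666 + 4*14²) = 43480/(-3666 + 4*196) = 43480/(-3666 + 784) = 43480/(-2882) = 43480*(-1/2882) = -21740/1441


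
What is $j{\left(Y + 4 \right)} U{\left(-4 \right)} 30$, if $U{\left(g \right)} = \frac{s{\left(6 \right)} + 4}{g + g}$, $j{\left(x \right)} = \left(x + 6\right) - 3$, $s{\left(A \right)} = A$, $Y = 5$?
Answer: $-450$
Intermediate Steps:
$j{\left(x \right)} = 3 + x$ ($j{\left(x \right)} = \left(6 + x\right) - 3 = 3 + x$)
$U{\left(g \right)} = \frac{5}{g}$ ($U{\left(g \right)} = \frac{6 + 4}{g + g} = \frac{10}{2 g} = 10 \frac{1}{2 g} = \frac{5}{g}$)
$j{\left(Y + 4 \right)} U{\left(-4 \right)} 30 = \left(3 + \left(5 + 4\right)\right) \frac{5}{-4} \cdot 30 = \left(3 + 9\right) 5 \left(- \frac{1}{4}\right) 30 = 12 \left(- \frac{5}{4}\right) 30 = \left(-15\right) 30 = -450$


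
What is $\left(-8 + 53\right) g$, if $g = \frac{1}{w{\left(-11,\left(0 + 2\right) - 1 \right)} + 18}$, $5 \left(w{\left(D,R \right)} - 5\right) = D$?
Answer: $\frac{225}{104} \approx 2.1635$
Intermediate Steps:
$w{\left(D,R \right)} = 5 + \frac{D}{5}$
$g = \frac{5}{104}$ ($g = \frac{1}{\left(5 + \frac{1}{5} \left(-11\right)\right) + 18} = \frac{1}{\left(5 - \frac{11}{5}\right) + 18} = \frac{1}{\frac{14}{5} + 18} = \frac{1}{\frac{104}{5}} = \frac{5}{104} \approx 0.048077$)
$\left(-8 + 53\right) g = \left(-8 + 53\right) \frac{5}{104} = 45 \cdot \frac{5}{104} = \frac{225}{104}$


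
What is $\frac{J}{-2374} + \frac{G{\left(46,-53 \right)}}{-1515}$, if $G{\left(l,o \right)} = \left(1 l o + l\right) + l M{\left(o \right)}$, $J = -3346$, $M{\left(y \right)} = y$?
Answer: $\frac{551187}{119887} \approx 4.5976$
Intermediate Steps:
$G{\left(l,o \right)} = l + 2 l o$ ($G{\left(l,o \right)} = \left(1 l o + l\right) + l o = \left(l o + l\right) + l o = \left(l + l o\right) + l o = l + 2 l o$)
$\frac{J}{-2374} + \frac{G{\left(46,-53 \right)}}{-1515} = - \frac{3346}{-2374} + \frac{46 \left(1 + 2 \left(-53\right)\right)}{-1515} = \left(-3346\right) \left(- \frac{1}{2374}\right) + 46 \left(1 - 106\right) \left(- \frac{1}{1515}\right) = \frac{1673}{1187} + 46 \left(-105\right) \left(- \frac{1}{1515}\right) = \frac{1673}{1187} - - \frac{322}{101} = \frac{1673}{1187} + \frac{322}{101} = \frac{551187}{119887}$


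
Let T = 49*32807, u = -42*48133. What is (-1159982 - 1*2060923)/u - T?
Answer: -1083261067431/673862 ≈ -1.6075e+6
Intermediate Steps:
u = -2021586
T = 1607543
(-1159982 - 1*2060923)/u - T = (-1159982 - 1*2060923)/(-2021586) - 1*1607543 = (-1159982 - 2060923)*(-1/2021586) - 1607543 = -3220905*(-1/2021586) - 1607543 = 1073635/673862 - 1607543 = -1083261067431/673862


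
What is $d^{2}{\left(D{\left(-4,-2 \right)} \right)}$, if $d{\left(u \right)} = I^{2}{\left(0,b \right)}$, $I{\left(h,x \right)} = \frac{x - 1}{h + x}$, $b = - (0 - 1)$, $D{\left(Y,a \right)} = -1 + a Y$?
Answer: $0$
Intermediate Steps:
$D{\left(Y,a \right)} = -1 + Y a$
$b = 1$ ($b = \left(-1\right) \left(-1\right) = 1$)
$I{\left(h,x \right)} = \frac{-1 + x}{h + x}$
$d{\left(u \right)} = 0$ ($d{\left(u \right)} = \left(\frac{-1 + 1}{0 + 1}\right)^{2} = \left(1^{-1} \cdot 0\right)^{2} = \left(1 \cdot 0\right)^{2} = 0^{2} = 0$)
$d^{2}{\left(D{\left(-4,-2 \right)} \right)} = 0^{2} = 0$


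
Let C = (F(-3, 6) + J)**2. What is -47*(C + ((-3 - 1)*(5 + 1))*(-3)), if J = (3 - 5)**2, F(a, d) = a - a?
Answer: -4136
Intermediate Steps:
F(a, d) = 0
J = 4 (J = (-2)**2 = 4)
C = 16 (C = (0 + 4)**2 = 4**2 = 16)
-47*(C + ((-3 - 1)*(5 + 1))*(-3)) = -47*(16 + ((-3 - 1)*(5 + 1))*(-3)) = -47*(16 - 4*6*(-3)) = -47*(16 - 24*(-3)) = -47*(16 + 72) = -47*88 = -4136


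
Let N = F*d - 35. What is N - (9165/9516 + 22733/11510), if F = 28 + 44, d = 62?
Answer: 6215164529/1404220 ≈ 4426.1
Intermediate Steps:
F = 72
N = 4429 (N = 72*62 - 35 = 4464 - 35 = 4429)
N - (9165/9516 + 22733/11510) = 4429 - (9165/9516 + 22733/11510) = 4429 - (9165*(1/9516) + 22733*(1/11510)) = 4429 - (235/244 + 22733/11510) = 4429 - 1*4125851/1404220 = 4429 - 4125851/1404220 = 6215164529/1404220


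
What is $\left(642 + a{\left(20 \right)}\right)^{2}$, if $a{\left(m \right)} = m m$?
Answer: $1085764$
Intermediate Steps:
$a{\left(m \right)} = m^{2}$
$\left(642 + a{\left(20 \right)}\right)^{2} = \left(642 + 20^{2}\right)^{2} = \left(642 + 400\right)^{2} = 1042^{2} = 1085764$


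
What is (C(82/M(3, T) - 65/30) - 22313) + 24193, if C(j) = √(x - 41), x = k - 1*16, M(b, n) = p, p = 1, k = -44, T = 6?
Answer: 1880 + I*√101 ≈ 1880.0 + 10.05*I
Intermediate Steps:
M(b, n) = 1
x = -60 (x = -44 - 1*16 = -44 - 16 = -60)
C(j) = I*√101 (C(j) = √(-60 - 41) = √(-101) = I*√101)
(C(82/M(3, T) - 65/30) - 22313) + 24193 = (I*√101 - 22313) + 24193 = (-22313 + I*√101) + 24193 = 1880 + I*√101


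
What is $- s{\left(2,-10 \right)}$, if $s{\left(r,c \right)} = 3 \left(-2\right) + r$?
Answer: $4$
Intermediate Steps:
$s{\left(r,c \right)} = -6 + r$
$- s{\left(2,-10 \right)} = - (-6 + 2) = \left(-1\right) \left(-4\right) = 4$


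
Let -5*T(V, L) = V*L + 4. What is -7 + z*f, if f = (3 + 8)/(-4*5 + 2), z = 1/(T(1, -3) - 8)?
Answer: -5111/738 ≈ -6.9255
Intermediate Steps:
T(V, L) = -⅘ - L*V/5 (T(V, L) = -(V*L + 4)/5 = -(L*V + 4)/5 = -(4 + L*V)/5 = -⅘ - L*V/5)
z = -5/41 (z = 1/((-⅘ - ⅕*(-3)*1) - 8) = 1/((-⅘ + ⅗) - 8) = 1/(-⅕ - 8) = 1/(-41/5) = -5/41 ≈ -0.12195)
f = -11/18 (f = 11/(-20 + 2) = 11/(-18) = 11*(-1/18) = -11/18 ≈ -0.61111)
-7 + z*f = -7 - 5/41*(-11/18) = -7 + 55/738 = -5111/738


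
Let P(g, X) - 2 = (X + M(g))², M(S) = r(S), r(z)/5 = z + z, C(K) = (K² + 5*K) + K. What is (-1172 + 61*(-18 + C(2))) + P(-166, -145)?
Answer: 3256733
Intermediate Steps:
C(K) = K² + 6*K
r(z) = 10*z (r(z) = 5*(z + z) = 5*(2*z) = 10*z)
M(S) = 10*S
P(g, X) = 2 + (X + 10*g)²
(-1172 + 61*(-18 + C(2))) + P(-166, -145) = (-1172 + 61*(-18 + 2*(6 + 2))) + (2 + (-145 + 10*(-166))²) = (-1172 + 61*(-18 + 2*8)) + (2 + (-145 - 1660)²) = (-1172 + 61*(-18 + 16)) + (2 + (-1805)²) = (-1172 + 61*(-2)) + (2 + 3258025) = (-1172 - 122) + 3258027 = -1294 + 3258027 = 3256733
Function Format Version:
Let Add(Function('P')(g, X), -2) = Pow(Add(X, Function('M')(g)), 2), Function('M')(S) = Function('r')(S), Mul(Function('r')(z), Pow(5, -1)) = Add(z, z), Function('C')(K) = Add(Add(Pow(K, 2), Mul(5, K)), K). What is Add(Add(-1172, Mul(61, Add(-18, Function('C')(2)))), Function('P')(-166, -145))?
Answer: 3256733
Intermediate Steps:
Function('C')(K) = Add(Pow(K, 2), Mul(6, K))
Function('r')(z) = Mul(10, z) (Function('r')(z) = Mul(5, Add(z, z)) = Mul(5, Mul(2, z)) = Mul(10, z))
Function('M')(S) = Mul(10, S)
Function('P')(g, X) = Add(2, Pow(Add(X, Mul(10, g)), 2))
Add(Add(-1172, Mul(61, Add(-18, Function('C')(2)))), Function('P')(-166, -145)) = Add(Add(-1172, Mul(61, Add(-18, Mul(2, Add(6, 2))))), Add(2, Pow(Add(-145, Mul(10, -166)), 2))) = Add(Add(-1172, Mul(61, Add(-18, Mul(2, 8)))), Add(2, Pow(Add(-145, -1660), 2))) = Add(Add(-1172, Mul(61, Add(-18, 16))), Add(2, Pow(-1805, 2))) = Add(Add(-1172, Mul(61, -2)), Add(2, 3258025)) = Add(Add(-1172, -122), 3258027) = Add(-1294, 3258027) = 3256733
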